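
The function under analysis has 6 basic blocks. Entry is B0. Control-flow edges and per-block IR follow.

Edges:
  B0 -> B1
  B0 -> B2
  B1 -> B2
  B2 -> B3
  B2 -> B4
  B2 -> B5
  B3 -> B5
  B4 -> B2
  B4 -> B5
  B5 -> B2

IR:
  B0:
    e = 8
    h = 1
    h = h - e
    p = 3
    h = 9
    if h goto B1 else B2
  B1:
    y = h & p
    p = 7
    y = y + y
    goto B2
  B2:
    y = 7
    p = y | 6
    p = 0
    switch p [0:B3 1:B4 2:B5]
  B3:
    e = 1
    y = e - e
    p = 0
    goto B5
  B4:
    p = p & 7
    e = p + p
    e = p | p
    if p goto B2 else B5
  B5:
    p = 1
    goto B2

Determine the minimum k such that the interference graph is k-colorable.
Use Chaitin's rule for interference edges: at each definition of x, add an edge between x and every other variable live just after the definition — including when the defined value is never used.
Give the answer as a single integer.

Answer: 3

Working:
Per-block:
  B0: {e,h,p} / ∅
  B1: {p,y} / {h,p}
  B2: {p,y} / ∅
  B3: {e,p,y} / ∅
  B4: {e,p} / {p}
  B5: {p} / ∅

Live sets:
  B0 li=∅ lo={h,p}
  B1 li={h,p} lo=∅
  B2 li=∅ lo={p}
  B3 li=∅ lo=∅
  B4 li={p} lo=∅
  B5 li=∅ lo=∅

Interference:
  e: {h,p}
  h: {e,p}
  p: {e,h,y}
  y: {p}

Colouring:
  {e,h,p} pairwise interfere (3-clique) ⇒ χ ≥ 3
  3-colouring: c0={p}  c1={e,y}  c2={h}
  χ = 3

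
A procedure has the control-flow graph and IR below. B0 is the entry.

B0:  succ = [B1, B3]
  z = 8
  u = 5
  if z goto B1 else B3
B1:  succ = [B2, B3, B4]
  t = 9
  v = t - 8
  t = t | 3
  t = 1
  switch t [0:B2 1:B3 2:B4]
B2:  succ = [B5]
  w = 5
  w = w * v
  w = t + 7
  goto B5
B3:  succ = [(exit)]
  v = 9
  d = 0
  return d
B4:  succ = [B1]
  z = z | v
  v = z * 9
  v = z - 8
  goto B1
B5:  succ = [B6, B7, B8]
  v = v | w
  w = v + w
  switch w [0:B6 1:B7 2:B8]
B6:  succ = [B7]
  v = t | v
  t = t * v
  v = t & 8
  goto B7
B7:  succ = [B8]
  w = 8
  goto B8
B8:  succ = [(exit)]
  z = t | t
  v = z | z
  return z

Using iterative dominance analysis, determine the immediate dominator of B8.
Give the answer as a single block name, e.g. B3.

Answer: B5

Analysis:
idom tree: B1←B0 B2←B1 B3←B0 B4←B1 B5←B2 B6←B5 B7←B5 B8←B5
Dom at joins:
  B1: preds {B0,B4}: {B0} ∩ {B0,B1,B4} = {B0}; idom=B0
  B3: preds {B0,B1}: {B0} ∩ {B0,B1} = {B0}; idom=B0
  B7: preds {B5,B6}: {B0,B1,B2,B5} ∩ {B0,B1,B2,B5,B6} = {B0,B1,B2,B5}; idom=B5
  B8: preds {B5,B7}: {B0,B1,B2,B5} ∩ {B0,B1,B2,B5,B7} = {B0,B1,B2,B5}; idom=B5

idom(B8) = B5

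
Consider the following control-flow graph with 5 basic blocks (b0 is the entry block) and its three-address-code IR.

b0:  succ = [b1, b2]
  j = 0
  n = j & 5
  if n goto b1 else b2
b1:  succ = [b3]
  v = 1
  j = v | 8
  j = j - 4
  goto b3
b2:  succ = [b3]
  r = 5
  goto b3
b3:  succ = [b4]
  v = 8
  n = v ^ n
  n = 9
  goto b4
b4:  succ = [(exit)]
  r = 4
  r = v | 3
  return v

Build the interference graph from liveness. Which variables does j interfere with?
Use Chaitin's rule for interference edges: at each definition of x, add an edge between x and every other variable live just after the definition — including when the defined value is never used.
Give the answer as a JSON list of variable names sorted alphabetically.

Block summaries:
  b0: {j,n} / ∅
  b1: {j,v} / ∅
  b2: {r} / ∅
  b3: {n,v} / {n}
  b4: {r} / {v}

Backward fixpoint:
  b0 li=∅ lo={n}
  b1 li={n} lo={n}
  b2 li={n} lo={n}
  b3 li={n} lo={v}
  b4 li={v} lo=∅

Interference:
  j: {n}
  n: {j,r,v}
  r: {n,v}
  v: {n,r}

N(j) = ["n"]

Answer: ["n"]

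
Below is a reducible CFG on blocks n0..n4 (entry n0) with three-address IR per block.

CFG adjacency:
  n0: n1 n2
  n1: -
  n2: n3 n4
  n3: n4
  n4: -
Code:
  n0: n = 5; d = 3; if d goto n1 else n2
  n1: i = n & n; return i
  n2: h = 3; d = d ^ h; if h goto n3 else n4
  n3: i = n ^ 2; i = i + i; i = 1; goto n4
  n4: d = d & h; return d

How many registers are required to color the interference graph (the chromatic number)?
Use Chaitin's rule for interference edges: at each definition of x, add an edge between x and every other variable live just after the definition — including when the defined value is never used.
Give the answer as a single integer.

Answer: 3

Derivation:
def/use:
  n0 def {d,n} use ∅
  n1 def {i} use {n}
  n2 def {d,h} use {d}
  n3 def {i} use {n}
  n4 def {d} use {d,h}

Backward fixpoint:
  n0: in=∅ out={d,n}
  n1: in={n} out=∅
  n2: in={d,n} out={d,h,n}
  n3: in={d,h,n} out={d,h}
  n4: in={d,h} out=∅

Conflict graph:
  d: {h,i,n}
  h: {d,i,n}
  i: {d,h}
  n: {d,h}

Registers:
  lower bound: {d,h,i} mutually conflict ⇒ χ ≥ 3
  assign d→c0 h→c1 i→c2 n→c2 — no edge inside a register ⇒ χ ≤ 3
  χ = 3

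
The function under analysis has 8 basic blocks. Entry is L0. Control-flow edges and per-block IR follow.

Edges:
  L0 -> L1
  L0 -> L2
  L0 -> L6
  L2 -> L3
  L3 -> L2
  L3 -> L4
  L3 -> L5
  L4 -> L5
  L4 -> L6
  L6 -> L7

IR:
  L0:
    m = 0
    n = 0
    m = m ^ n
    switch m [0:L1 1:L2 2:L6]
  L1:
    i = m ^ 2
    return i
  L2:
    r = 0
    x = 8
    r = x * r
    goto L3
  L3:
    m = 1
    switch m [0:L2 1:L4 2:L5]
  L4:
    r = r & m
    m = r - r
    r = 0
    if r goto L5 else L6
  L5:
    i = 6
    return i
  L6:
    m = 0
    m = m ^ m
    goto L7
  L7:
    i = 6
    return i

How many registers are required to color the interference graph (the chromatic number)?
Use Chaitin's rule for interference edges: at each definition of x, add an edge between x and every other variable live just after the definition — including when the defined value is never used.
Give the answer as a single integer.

Answer: 2

Derivation:
Block summaries:
  L0: def={m,n} ue=∅
  L1: def={i} ue={m}
  L2: def={r,x} ue=∅
  L3: def={m} ue=∅
  L4: def={m,r} ue={m,r}
  L5: def={i} ue=∅
  L6: def={m} ue=∅
  L7: def={i} ue=∅

Live sets:
  live L0: ∅→{m}
  live L1: {m}→∅
  live L2: ∅→{r}
  live L3: {r}→{m,r}
  live L4: {m,r}→∅
  live L5: ∅→∅
  live L6: ∅→∅
  live L7: ∅→∅

Conflict graph:
  i: ∅
  m: {n,r}
  n: {m}
  r: {m,x}
  x: {r}

Chromatic number:
  lower bound: {m,n} mutually conflict ⇒ χ ≥ 2
  2-colouring: R0={i,m,x}  R1={n,r}
  χ = 2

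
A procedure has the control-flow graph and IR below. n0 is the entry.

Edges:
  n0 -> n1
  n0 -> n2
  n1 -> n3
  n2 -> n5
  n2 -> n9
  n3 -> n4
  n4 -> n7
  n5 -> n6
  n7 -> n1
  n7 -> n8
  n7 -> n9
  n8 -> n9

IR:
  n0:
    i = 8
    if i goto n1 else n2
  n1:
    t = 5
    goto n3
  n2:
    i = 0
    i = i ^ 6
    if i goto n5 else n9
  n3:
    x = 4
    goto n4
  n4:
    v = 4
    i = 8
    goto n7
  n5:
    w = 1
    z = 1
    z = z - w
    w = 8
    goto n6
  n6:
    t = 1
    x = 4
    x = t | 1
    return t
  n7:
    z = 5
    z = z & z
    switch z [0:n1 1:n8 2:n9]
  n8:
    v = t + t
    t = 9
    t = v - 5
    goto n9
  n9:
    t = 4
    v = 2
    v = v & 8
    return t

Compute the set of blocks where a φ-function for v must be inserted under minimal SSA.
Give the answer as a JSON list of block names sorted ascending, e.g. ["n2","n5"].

Answer: ["n1", "n9"]

Derivation:
idom tree: n1←n0 n2←n0 n3←n1 n4←n3 n5←n2 n6←n5 n7←n4 n8←n7 n9←n0
Dom∩ at merges:
  n1: preds {n0,n7}: {n0} ∩ {n0,n1,n3,n4,n7} = {n0}; idom=n0
  n9: preds {n2,n7,n8}: {n0,n2} ∩ {n0,n1,n3,n4,n7} ∩ {n0,n1,n3,n4,n7,n8} = {n0}; idom=n0

Frontier:
  join n1 pred n0: · stop@n0
  join n1 pred n7: n7→n4→n3→n1 stop@n0
  join n9 pred n2: n2 stop@n0
  join n9 pred n7: n7→n4→n3→n1 stop@n0
  join n9 pred n8: n8→n7→n4→n3→n1 stop@n0
  DF(n0)=∅
  DF(n1)={n1,n9}
  DF(n2)={n9}
  DF(n3)={n1,n9}
  DF(n4)={n1,n9}
  DF(n5)=∅
  DF(n6)=∅
  DF(n7)={n1,n9}
  DF(n8)={n9}
  DF(n9)=∅

φ for v: defs {n4,n8,n9}
  DF⁺ = {n1,n9}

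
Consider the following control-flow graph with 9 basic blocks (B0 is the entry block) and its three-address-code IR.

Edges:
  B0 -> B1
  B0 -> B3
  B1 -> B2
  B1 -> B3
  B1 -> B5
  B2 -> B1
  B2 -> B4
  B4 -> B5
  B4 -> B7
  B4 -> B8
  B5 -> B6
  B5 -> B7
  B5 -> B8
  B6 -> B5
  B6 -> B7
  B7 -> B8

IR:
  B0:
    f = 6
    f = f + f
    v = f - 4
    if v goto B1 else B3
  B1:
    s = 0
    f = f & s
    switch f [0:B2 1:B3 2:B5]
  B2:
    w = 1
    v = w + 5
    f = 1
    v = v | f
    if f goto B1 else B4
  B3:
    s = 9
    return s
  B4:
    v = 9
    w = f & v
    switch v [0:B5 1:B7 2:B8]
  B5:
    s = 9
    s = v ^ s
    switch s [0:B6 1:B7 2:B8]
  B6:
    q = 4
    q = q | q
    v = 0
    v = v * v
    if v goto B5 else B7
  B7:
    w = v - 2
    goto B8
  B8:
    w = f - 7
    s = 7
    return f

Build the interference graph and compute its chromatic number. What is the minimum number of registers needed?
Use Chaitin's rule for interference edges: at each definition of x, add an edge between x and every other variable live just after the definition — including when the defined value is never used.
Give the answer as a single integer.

Answer: 3

Working:
Per-block:
  B0: {f,v} / ∅
  B1: {f,s} / {f}
  B2: {f,v,w} / ∅
  B3: {s} / ∅
  B4: {v,w} / {f}
  B5: {s} / {v}
  B6: {q,v} / ∅
  B7: {w} / {v}
  B8: {s,w} / {f}

Backward fixpoint:
  B0: in=∅ out={f,v}
  B1: in={f,v} out={f,v}
  B2: in=∅ out={f,v}
  B3: in=∅ out=∅
  B4: in={f} out={f,v}
  B5: in={f,v} out={f,v}
  B6: in={f} out={f,v}
  B7: in={f,v} out={f}
  B8: in={f} out=∅

Interfere edges:
  f: {q,s,v,w}
  q: {f}
  s: {f,v}
  v: {f,s,w}
  w: {f,v}

Colouring:
  {f,s,v} pairwise interfere (3-clique) ⇒ χ ≥ 3
  assign f→r0 q→r1 s→r2 v→r1 w→r2 — no edge inside a register ⇒ χ ≤ 3
  χ = 3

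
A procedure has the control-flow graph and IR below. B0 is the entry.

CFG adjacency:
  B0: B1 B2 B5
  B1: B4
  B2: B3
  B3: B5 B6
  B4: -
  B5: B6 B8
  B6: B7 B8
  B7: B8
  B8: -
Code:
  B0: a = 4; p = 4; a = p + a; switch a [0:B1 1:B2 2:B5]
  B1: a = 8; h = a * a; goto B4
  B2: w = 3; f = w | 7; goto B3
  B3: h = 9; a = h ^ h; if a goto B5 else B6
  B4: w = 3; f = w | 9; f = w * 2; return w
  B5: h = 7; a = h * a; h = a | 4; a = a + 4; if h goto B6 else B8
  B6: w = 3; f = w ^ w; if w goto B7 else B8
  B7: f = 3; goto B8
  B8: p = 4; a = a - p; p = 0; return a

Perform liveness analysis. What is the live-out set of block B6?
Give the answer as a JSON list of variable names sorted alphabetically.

Block summaries:
  B0: def={a,p} ue=∅
  B1: def={a,h} ue=∅
  B2: def={f,w} ue=∅
  B3: def={a,h} ue=∅
  B4: def={f,w} ue=∅
  B5: def={a,h} ue={a}
  B6: def={f,w} ue=∅
  B7: def={f} ue=∅
  B8: def={a,p} ue={a}

Backward fixpoint:
  live B0: ∅→{a}
  live B1: ∅→∅
  live B2: ∅→∅
  live B3: ∅→{a}
  live B4: ∅→∅
  live B5: {a}→{a}
  live B6: {a}→{a}
  live B7: {a}→{a}
  live B8: {a}→∅

live-out(B6) = ["a"]

Answer: ["a"]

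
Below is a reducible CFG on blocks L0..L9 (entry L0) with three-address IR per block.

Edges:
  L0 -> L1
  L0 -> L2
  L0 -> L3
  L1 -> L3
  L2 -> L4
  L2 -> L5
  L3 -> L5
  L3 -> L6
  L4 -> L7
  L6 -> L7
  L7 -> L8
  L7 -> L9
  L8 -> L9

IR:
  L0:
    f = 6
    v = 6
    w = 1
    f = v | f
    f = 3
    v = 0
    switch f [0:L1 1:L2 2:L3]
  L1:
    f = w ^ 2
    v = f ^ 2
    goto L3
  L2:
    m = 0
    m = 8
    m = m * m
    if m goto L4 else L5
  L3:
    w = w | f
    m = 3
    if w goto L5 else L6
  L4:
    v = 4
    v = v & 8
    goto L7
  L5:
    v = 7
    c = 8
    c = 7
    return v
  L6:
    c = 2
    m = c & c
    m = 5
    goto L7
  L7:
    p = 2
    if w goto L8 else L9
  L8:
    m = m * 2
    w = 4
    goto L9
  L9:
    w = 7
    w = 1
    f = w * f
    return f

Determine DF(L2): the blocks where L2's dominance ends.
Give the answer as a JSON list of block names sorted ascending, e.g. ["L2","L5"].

idom tree: L1←L0 L2←L0 L3←L0 L4←L2 L5←L0 L6←L3 L7←L0 L8←L7 L9←L7
Dom∩ at merges:
  L3: preds {L0,L1}: {L0} ∩ {L0,L1} = {L0}; idom=L0
  L5: preds {L2,L3}: {L0,L2} ∩ {L0,L3} = {L0}; idom=L0
  L7: preds {L4,L6}: {L0,L2,L4} ∩ {L0,L3,L6} = {L0}; idom=L0
  L9: preds {L7,L8}: {L0,L7} ∩ {L0,L7,L8} = {L0,L7}; idom=L7

DF derivation:
  join L3 pred L0: · stop@L0
  join L3 pred L1: L1 stop@L0
  join L5 pred L2: L2 stop@L0
  join L5 pred L3: L3 stop@L0
  join L7 pred L4: L4→L2 stop@L0
  join L7 pred L6: L6→L3 stop@L0
  join L9 pred L7: · stop@L7
  join L9 pred L8: L8 stop@L7
  L0: DF=∅
  L1: DF={L3}
  L2: DF={L5,L7}
  L3: DF={L5,L7}
  L4: DF={L7}
  L5: DF=∅
  L6: DF={L7}
  L7: DF=∅
  L8: DF={L9}
  L9: DF=∅

DF(L2) = ["L5", "L7"]

Answer: ["L5", "L7"]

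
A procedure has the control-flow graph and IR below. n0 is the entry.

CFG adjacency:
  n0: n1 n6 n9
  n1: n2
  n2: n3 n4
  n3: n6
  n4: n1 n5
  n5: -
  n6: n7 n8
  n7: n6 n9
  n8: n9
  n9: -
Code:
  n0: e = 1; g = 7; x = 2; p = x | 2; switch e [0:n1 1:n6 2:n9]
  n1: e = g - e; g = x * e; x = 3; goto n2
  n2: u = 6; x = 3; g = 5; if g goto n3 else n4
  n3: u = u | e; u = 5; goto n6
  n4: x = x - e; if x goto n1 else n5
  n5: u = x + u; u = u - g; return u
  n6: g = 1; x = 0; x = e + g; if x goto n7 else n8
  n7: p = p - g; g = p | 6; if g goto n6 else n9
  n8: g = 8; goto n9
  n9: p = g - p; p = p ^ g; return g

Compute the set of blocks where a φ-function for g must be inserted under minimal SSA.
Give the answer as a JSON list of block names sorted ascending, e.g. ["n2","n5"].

Answer: ["n1", "n6", "n9"]

Working:
idom tree: n1←n0 n2←n1 n3←n2 n4←n2 n5←n4 n6←n0 n7←n6 n8←n6 n9←n0
Dom∩ at merges:
  n1: preds {n0,n4}: {n0} ∩ {n0,n1,n2,n4} = {n0}; idom=n0
  n6: preds {n0,n3,n7}: {n0} ∩ {n0,n1,n2,n3} ∩ {n0,n6,n7} = {n0}; idom=n0
  n9: preds {n0,n7,n8}: {n0} ∩ {n0,n6,n7} ∩ {n0,n6,n8} = {n0}; idom=n0

DF derivation:
  n1←n0: walk · to n0
  n1←n4: walk n4→n2→n1 to n0
  n6←n0: walk · to n0
  n6←n3: walk n3→n2→n1 to n0
  n6←n7: walk n7→n6 to n0
  n9←n0: walk · to n0
  n9←n7: walk n7→n6 to n0
  n9←n8: walk n8→n6 to n0
  DF(n0)=∅
  DF(n1)={n1,n6}
  DF(n2)={n1,n6}
  DF(n3)={n6}
  DF(n4)={n1}
  DF(n5)=∅
  DF(n6)={n6,n9}
  DF(n7)={n6,n9}
  DF(n8)={n9}
  DF(n9)=∅

φ for g: defs {n0,n1,n2,n6,n7,n8}
  DF⁺ = {n1,n6,n9}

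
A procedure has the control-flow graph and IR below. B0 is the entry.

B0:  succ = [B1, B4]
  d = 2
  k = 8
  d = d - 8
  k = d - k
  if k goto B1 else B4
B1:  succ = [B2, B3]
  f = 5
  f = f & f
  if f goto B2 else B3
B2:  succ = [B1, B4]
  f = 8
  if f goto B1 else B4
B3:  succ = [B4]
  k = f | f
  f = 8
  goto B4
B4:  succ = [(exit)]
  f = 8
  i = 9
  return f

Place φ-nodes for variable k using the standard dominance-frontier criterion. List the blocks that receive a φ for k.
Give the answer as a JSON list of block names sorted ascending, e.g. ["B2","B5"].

idom tree: B1←B0 B2←B1 B3←B1 B4←B0
Join-block Dom:
  B1: preds {B0,B2}: {B0} ∩ {B0,B1,B2} = {B0}; idom=B0
  B4: preds {B0,B2,B3}: {B0} ∩ {B0,B1,B2} ∩ {B0,B1,B3} = {B0}; idom=B0

DF derivation:
  join B1 pred B0: · stop@B0
  join B1 pred B2: B2→B1 stop@B0
  join B4 pred B0: · stop@B0
  join B4 pred B2: B2→B1 stop@B0
  join B4 pred B3: B3→B1 stop@B0
  DF(B0)=∅
  DF(B1)={B1,B4}
  DF(B2)={B1,B4}
  DF(B3)={B4}
  DF(B4)=∅

φ for k: defs {B0,B3}
  DF⁺ = {B4}

Answer: ["B4"]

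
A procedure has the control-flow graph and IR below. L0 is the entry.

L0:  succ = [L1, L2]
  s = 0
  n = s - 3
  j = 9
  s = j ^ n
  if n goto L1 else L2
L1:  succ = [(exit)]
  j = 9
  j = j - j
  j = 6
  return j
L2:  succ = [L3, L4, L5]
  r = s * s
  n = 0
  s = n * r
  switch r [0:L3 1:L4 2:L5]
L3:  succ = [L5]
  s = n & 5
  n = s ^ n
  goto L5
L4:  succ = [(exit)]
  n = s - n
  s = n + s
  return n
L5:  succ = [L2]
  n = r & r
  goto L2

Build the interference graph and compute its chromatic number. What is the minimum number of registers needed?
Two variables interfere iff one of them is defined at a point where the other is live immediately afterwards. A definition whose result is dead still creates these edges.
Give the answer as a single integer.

Per-block:
  L0: def={j,n,s} ue=∅
  L1: def={j} ue=∅
  L2: def={n,r,s} ue={s}
  L3: def={n,s} ue={n}
  L4: def={n,s} ue={n,s}
  L5: def={n} ue={r}

Liveness:
  live L0: ∅→{s}
  live L1: ∅→∅
  live L2: {s}→{n,r,s}
  live L3: {n,r}→{r,s}
  live L4: {n,s}→∅
  live L5: {r,s}→{s}

Conflict graph:
  j: {n}
  n: {j,r,s}
  r: {n,s}
  s: {n,r}

Registers:
  {n,r,s} pairwise interfere (3-clique) ⇒ χ ≥ 3
  3-colouring: c0={n}  c1={j,r}  c2={s}
  χ = 3

Answer: 3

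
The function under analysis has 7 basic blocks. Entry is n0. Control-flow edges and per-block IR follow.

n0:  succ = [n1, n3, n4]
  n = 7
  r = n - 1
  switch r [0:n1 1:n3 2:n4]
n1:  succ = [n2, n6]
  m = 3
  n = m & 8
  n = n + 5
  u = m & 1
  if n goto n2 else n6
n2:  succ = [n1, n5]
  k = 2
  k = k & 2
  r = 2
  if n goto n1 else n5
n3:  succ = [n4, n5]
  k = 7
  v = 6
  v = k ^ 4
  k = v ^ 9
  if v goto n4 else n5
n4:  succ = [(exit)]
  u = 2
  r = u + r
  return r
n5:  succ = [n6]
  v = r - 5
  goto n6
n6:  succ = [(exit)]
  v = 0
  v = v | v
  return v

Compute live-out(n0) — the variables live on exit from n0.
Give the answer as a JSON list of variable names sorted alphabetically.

Answer: ["r"]

Analysis:
Per-block:
  n0: def={n,r} ue=∅
  n1: def={m,n,u} ue=∅
  n2: def={k,r} ue={n}
  n3: def={k,v} ue=∅
  n4: def={r,u} ue={r}
  n5: def={v} ue={r}
  n6: def={v} ue=∅

Liveness:
  n0: in=∅ out={r}
  n1: in=∅ out={n}
  n2: in={n} out={r}
  n3: in={r} out={r}
  n4: in={r} out=∅
  n5: in={r} out=∅
  n6: in=∅ out=∅

live-out(n0) = ["r"]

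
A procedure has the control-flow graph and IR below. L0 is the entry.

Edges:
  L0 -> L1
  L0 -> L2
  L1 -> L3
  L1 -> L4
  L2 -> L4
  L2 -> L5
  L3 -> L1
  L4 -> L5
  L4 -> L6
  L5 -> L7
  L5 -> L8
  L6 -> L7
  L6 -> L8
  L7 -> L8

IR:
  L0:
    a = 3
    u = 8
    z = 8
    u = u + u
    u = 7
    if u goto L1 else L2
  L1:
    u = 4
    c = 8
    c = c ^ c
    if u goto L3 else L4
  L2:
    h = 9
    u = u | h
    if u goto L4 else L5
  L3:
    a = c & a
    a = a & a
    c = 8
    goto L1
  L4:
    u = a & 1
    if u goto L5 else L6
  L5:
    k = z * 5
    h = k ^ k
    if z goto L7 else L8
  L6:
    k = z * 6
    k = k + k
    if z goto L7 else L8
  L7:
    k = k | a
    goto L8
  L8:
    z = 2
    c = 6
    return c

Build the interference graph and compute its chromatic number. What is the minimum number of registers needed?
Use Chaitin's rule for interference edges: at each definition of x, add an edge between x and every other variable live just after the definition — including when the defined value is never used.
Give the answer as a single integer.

Answer: 4

Working:
def/use:
  L0: def={a,u,z} ue=∅
  L1: def={c,u} ue=∅
  L2: def={h,u} ue={u}
  L3: def={a,c} ue={a,c}
  L4: def={u} ue={a}
  L5: def={h,k} ue={z}
  L6: def={k} ue={z}
  L7: def={k} ue={a,k}
  L8: def={c,z} ue=∅

Live sets:
  L0: in=∅ out={a,u,z}
  L1: in={a,z} out={a,c,z}
  L2: in={a,u,z} out={a,z}
  L3: in={a,c,z} out={a,z}
  L4: in={a,z} out={a,z}
  L5: in={a,z} out={a,k}
  L6: in={a,z} out={a,k}
  L7: in={a,k} out=∅
  L8: in=∅ out=∅

Interfere edges:
  a: {c,h,k,u,z}
  c: {a,u,z}
  h: {a,k,u,z}
  k: {a,h,z}
  u: {a,c,h,z}
  z: {a,c,h,k,u}

Registers:
  clique {a,c,u,z} ⇒ need ≥ 4
  4-colouring: c0={a}  c1={z}  c2={c,h}  c3={k,u}
  χ = 4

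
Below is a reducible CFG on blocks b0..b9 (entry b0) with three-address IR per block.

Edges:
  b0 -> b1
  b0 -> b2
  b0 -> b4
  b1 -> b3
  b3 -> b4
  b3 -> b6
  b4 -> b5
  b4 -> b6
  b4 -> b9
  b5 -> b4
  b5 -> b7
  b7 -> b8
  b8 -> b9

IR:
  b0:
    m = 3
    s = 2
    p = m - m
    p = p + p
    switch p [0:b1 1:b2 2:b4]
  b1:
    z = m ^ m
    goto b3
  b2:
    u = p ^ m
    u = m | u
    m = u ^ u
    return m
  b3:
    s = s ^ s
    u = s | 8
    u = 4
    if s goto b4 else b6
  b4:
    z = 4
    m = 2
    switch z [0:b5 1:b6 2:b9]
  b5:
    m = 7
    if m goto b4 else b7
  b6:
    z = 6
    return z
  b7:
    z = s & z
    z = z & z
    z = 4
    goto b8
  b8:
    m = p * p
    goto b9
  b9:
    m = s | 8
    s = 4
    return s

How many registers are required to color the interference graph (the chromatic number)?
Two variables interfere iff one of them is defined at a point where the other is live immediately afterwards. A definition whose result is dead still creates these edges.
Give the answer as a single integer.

Answer: 4

Derivation:
Per-block:
  b0 def {m,p,s} use ∅
  b1 def {z} use {m}
  b2 def {m,u} use {m,p}
  b3 def {s,u} use {s}
  b4 def {m,z} use ∅
  b5 def {m} use ∅
  b6 def {z} use ∅
  b7 def {z} use {s,z}
  b8 def {m} use {p}
  b9 def {m,s} use {s}

Backward fixpoint:
  live b0: ∅→{m,p,s}
  live b1: {m,p,s}→{p,s}
  live b2: {m,p}→∅
  live b3: {p,s}→{p,s}
  live b4: {p,s}→{p,s,z}
  live b5: {p,s,z}→{p,s,z}
  live b6: ∅→∅
  live b7: {p,s,z}→{p,s}
  live b8: {p,s}→{s}
  live b9: {s}→∅

Interference:
  m↔{p,s,u,z}
  p↔{m,s,u,z}
  s↔{m,p,u,z}
  u↔{m,p,s}
  z↔{m,p,s}

Chromatic number:
  clique {m,p,s,u} ⇒ need ≥ 4
  4-colouring: r0={m}  r1={p}  r2={s}  r3={u,z}
  χ = 4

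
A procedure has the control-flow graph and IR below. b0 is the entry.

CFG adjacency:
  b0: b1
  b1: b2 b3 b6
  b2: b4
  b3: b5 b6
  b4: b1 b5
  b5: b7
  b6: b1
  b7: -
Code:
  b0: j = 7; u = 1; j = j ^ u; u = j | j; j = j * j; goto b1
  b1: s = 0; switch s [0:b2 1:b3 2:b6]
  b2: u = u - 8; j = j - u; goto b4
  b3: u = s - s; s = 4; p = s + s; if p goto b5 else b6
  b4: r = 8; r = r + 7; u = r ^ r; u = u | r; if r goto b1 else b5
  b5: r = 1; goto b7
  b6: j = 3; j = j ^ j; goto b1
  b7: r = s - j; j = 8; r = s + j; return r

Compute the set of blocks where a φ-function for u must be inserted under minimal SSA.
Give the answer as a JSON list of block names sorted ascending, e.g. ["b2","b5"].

Answer: ["b1", "b5", "b6"]

Working:
idom tree: b1←b0 b2←b1 b3←b1 b4←b2 b5←b1 b6←b1 b7←b5
Dom∩ at merges:
  b1: preds {b0,b4,b6}: {b0} ∩ {b0,b1,b2,b4} ∩ {b0,b1,b6} = {b0}; idom=b0
  b5: preds {b3,b4}: {b0,b1,b3} ∩ {b0,b1,b2,b4} = {b0,b1}; idom=b1
  b6: preds {b1,b3}: {b0,b1} ∩ {b0,b1,b3} = {b0,b1}; idom=b1

DF walk-up:
  join b1 pred b0: · stop@b0
  join b1 pred b4: b4→b2→b1 stop@b0
  join b1 pred b6: b6→b1 stop@b0
  join b5 pred b3: b3 stop@b1
  join b5 pred b4: b4→b2 stop@b1
  join b6 pred b1: · stop@b1
  join b6 pred b3: b3 stop@b1
  b0: DF=∅
  b1: DF={b1}
  b2: DF={b1,b5}
  b3: DF={b5,b6}
  b4: DF={b1,b5}
  b5: DF=∅
  b6: DF={b1}
  b7: DF=∅

φ for u: defs {b0,b2,b3,b4}
  DF⁺ = {b1,b5,b6}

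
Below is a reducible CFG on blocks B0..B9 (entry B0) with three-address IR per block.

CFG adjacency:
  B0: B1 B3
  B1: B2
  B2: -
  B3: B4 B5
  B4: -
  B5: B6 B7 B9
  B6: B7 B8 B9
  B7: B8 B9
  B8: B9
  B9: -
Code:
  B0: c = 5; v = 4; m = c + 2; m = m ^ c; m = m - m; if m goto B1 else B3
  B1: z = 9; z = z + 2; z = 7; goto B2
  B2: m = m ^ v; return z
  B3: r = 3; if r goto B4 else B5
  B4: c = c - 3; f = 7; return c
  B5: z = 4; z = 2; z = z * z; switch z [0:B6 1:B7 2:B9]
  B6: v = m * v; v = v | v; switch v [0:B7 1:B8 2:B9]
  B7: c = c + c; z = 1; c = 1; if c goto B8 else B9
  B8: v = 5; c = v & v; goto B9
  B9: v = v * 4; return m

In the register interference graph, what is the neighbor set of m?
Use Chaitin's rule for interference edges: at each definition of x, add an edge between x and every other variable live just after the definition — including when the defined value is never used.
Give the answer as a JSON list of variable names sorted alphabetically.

Answer: ["c", "r", "v", "z"]

Analysis:
Per-block:
  B0: def={c,m,v} ue=∅
  B1: def={z} ue=∅
  B2: def={m} ue={m,v,z}
  B3: def={r} ue=∅
  B4: def={c,f} ue={c}
  B5: def={z} ue=∅
  B6: def={v} ue={m,v}
  B7: def={c,z} ue={c}
  B8: def={c,v} ue=∅
  B9: def={v} ue={m,v}

Live sets:
  live B0: ∅→{c,m,v}
  live B1: {m,v}→{m,v,z}
  live B2: {m,v,z}→∅
  live B3: {c,m,v}→{c,m,v}
  live B4: {c}→∅
  live B5: {c,m,v}→{c,m,v}
  live B6: {c,m,v}→{c,m,v}
  live B7: {c,m,v}→{m,v}
  live B8: {m}→{m,v}
  live B9: {m,v}→∅

Interference:
  c — {f,m,r,v,z}
  f — {c}
  m — {c,r,v,z}
  r — {c,m,v}
  v — {c,m,r,z}
  z — {c,m,v}

N(m) = ["c", "r", "v", "z"]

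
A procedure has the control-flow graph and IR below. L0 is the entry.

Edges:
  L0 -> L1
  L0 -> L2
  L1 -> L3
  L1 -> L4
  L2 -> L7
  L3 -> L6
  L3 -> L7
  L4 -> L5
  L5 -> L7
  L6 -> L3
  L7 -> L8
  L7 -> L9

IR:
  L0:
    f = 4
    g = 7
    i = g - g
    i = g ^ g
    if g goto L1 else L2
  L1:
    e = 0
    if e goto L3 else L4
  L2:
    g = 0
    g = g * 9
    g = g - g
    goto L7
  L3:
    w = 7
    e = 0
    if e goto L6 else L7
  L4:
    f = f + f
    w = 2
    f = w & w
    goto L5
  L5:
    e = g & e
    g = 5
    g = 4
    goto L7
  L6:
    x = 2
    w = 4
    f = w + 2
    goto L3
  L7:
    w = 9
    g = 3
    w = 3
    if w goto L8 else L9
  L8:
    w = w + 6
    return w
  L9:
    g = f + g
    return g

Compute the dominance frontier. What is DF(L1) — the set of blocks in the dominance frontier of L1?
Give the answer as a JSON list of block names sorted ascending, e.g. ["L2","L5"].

idom tree: L1←L0 L2←L0 L3←L1 L4←L1 L5←L4 L6←L3 L7←L0 L8←L7 L9←L7
Dom at joins:
  L3: preds {L1,L6}: {L0,L1} ∩ {L0,L1,L3,L6} = {L0,L1}; idom=L1
  L7: preds {L2,L3,L5}: {L0,L2} ∩ {L0,L1,L3} ∩ {L0,L1,L4,L5} = {L0}; idom=L0

Frontier:
  join L3 pred L1: · stop@L1
  join L3 pred L6: L6→L3 stop@L1
  join L7 pred L2: L2 stop@L0
  join L7 pred L3: L3→L1 stop@L0
  join L7 pred L5: L5→L4→L1 stop@L0
  DF(L0)=∅
  DF(L1)={L7}
  DF(L2)={L7}
  DF(L3)={L3,L7}
  DF(L4)={L7}
  DF(L5)={L7}
  DF(L6)={L3}
  DF(L7)=∅
  DF(L8)=∅
  DF(L9)=∅

DF(L1) = ["L7"]

Answer: ["L7"]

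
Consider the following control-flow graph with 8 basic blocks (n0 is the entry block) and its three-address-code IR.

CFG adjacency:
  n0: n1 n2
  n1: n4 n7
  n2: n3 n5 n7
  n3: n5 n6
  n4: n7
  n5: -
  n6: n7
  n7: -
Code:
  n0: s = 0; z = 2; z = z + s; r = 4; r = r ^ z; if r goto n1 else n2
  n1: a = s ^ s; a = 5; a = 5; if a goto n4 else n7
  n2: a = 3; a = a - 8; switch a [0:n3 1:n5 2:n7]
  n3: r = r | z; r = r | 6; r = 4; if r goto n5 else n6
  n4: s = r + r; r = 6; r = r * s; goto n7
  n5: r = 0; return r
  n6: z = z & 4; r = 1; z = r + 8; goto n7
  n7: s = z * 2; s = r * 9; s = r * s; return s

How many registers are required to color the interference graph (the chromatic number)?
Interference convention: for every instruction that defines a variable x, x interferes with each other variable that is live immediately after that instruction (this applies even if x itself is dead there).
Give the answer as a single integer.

def/use:
  n0 def {r,s,z} use ∅
  n1 def {a} use {s}
  n2 def {a} use ∅
  n3 def {r} use {r,z}
  n4 def {r,s} use {r}
  n5 def {r} use ∅
  n6 def {r,z} use {z}
  n7 def {s} use {r,z}

Live sets:
  n0 li=∅ lo={r,s,z}
  n1 li={r,s,z} lo={r,z}
  n2 li={r,z} lo={r,z}
  n3 li={r,z} lo={z}
  n4 li={r,z} lo={r,z}
  n5 li=∅ lo=∅
  n6 li={z} lo={r,z}
  n7 li={r,z} lo=∅

Interfere edges:
  a: {r,z}
  r: {a,s,z}
  s: {r,z}
  z: {a,r,s}

Colouring:
  clique {a,r,z} ⇒ need ≥ 3
  3-colouring: r0={r}  r1={z}  r2={a,s}
  χ = 3

Answer: 3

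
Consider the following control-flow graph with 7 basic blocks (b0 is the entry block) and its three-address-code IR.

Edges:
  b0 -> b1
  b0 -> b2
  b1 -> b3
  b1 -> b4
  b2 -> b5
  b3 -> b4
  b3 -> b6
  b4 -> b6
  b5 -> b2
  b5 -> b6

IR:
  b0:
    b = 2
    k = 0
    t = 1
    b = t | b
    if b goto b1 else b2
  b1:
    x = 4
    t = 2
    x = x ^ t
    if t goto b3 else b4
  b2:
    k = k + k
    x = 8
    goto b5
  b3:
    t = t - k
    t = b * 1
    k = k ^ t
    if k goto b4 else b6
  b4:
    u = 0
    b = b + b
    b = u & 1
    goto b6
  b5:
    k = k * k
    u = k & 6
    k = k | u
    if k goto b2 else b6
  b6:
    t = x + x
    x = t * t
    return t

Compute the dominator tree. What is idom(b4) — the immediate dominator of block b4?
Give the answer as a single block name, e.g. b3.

Answer: b1

Derivation:
idom tree: b1←b0 b2←b0 b3←b1 b4←b1 b5←b2 b6←b0
Join-block Dom:
  b2: preds {b0,b5}: {b0} ∩ {b0,b2,b5} = {b0}; idom=b0
  b4: preds {b1,b3}: {b0,b1} ∩ {b0,b1,b3} = {b0,b1}; idom=b1
  b6: preds {b3,b4,b5}: {b0,b1,b3} ∩ {b0,b1,b4} ∩ {b0,b2,b5} = {b0}; idom=b0

idom(b4) = b1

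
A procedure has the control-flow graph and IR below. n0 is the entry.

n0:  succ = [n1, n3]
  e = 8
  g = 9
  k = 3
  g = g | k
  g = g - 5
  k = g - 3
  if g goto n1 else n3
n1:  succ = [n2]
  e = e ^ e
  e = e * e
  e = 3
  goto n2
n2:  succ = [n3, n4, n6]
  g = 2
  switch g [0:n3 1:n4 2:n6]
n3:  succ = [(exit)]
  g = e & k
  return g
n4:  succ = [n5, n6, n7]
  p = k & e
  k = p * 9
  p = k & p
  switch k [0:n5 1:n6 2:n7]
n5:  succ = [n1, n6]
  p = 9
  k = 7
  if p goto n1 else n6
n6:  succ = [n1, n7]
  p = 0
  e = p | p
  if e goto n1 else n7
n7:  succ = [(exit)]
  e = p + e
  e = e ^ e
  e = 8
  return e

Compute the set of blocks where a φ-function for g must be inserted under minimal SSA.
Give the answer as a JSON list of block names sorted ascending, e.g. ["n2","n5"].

idom tree: n1←n0 n2←n1 n3←n0 n4←n2 n5←n4 n6←n2 n7←n2
Dom∩ at merges:
  n1: preds {n0,n5,n6}: {n0} ∩ {n0,n1,n2,n4,n5} ∩ {n0,n1,n2,n6} = {n0}; idom=n0
  n3: preds {n0,n2}: {n0} ∩ {n0,n1,n2} = {n0}; idom=n0
  n6: preds {n2,n4,n5}: {n0,n1,n2} ∩ {n0,n1,n2,n4} ∩ {n0,n1,n2,n4,n5} = {n0,n1,n2}; idom=n2
  n7: preds {n4,n6}: {n0,n1,n2,n4} ∩ {n0,n1,n2,n6} = {n0,n1,n2}; idom=n2

DF walk-up:
  n1←n0: walk · to n0
  n1←n5: walk n5→n4→n2→n1 to n0
  n1←n6: walk n6→n2→n1 to n0
  n3←n0: walk · to n0
  n3←n2: walk n2→n1 to n0
  n6←n2: walk · to n2
  n6←n4: walk n4 to n2
  n6←n5: walk n5→n4 to n2
  n7←n4: walk n4 to n2
  n7←n6: walk n6 to n2
  DF(n0)=∅
  DF(n1)={n1,n3}
  DF(n2)={n1,n3}
  DF(n3)=∅
  DF(n4)={n1,n6,n7}
  DF(n5)={n1,n6}
  DF(n6)={n1,n7}
  DF(n7)=∅

φ for g: defs {n0,n2,n3}
  DF⁺ = {n1,n3}

Answer: ["n1", "n3"]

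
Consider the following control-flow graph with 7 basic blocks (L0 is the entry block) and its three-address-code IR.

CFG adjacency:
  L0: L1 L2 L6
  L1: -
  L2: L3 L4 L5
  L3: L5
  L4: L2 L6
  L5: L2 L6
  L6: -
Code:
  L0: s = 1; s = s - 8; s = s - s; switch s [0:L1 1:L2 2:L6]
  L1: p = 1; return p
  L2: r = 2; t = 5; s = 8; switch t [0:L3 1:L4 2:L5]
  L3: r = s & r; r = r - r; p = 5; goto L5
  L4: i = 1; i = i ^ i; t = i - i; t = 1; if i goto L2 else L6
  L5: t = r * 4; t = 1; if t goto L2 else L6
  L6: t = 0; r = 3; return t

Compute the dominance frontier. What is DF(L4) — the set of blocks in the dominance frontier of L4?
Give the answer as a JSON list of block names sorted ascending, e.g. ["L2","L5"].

idom tree: L1←L0 L2←L0 L3←L2 L4←L2 L5←L2 L6←L0
Dom∩ at merges:
  L2: preds {L0,L4,L5}: {L0} ∩ {L0,L2,L4} ∩ {L0,L2,L5} = {L0}; idom=L0
  L5: preds {L2,L3}: {L0,L2} ∩ {L0,L2,L3} = {L0,L2}; idom=L2
  L6: preds {L0,L4,L5}: {L0} ∩ {L0,L2,L4} ∩ {L0,L2,L5} = {L0}; idom=L0

DF walk-up:
  L2←L0: walk · to L0
  L2←L4: walk L4→L2 to L0
  L2←L5: walk L5→L2 to L0
  L5←L2: walk · to L2
  L5←L3: walk L3 to L2
  L6←L0: walk · to L0
  L6←L4: walk L4→L2 to L0
  L6←L5: walk L5→L2 to L0
  DF(L0)=∅
  DF(L1)=∅
  DF(L2)={L2,L6}
  DF(L3)={L5}
  DF(L4)={L2,L6}
  DF(L5)={L2,L6}
  DF(L6)=∅

DF(L4) = ["L2", "L6"]

Answer: ["L2", "L6"]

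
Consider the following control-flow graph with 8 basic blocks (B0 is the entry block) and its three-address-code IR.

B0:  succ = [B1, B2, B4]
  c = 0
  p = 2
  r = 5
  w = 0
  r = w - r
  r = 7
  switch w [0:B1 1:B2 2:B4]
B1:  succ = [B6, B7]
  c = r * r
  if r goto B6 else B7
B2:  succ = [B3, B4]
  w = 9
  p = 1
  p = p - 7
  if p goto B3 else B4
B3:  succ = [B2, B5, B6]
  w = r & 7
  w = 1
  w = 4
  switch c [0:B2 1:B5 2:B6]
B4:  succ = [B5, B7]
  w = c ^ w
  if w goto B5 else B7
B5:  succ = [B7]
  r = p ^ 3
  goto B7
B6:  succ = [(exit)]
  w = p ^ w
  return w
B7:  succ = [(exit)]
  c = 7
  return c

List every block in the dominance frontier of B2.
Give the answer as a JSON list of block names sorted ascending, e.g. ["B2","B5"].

idom tree: B1←B0 B2←B0 B3←B2 B4←B0 B5←B0 B6←B0 B7←B0
Dom∩ at merges:
  B2: preds {B0,B3}: {B0} ∩ {B0,B2,B3} = {B0}; idom=B0
  B4: preds {B0,B2}: {B0} ∩ {B0,B2} = {B0}; idom=B0
  B5: preds {B3,B4}: {B0,B2,B3} ∩ {B0,B4} = {B0}; idom=B0
  B6: preds {B1,B3}: {B0,B1} ∩ {B0,B2,B3} = {B0}; idom=B0
  B7: preds {B1,B4,B5}: {B0,B1} ∩ {B0,B4} ∩ {B0,B5} = {B0}; idom=B0

DF walk-up:
  join B2 pred B0: · stop@B0
  join B2 pred B3: B3→B2 stop@B0
  join B4 pred B0: · stop@B0
  join B4 pred B2: B2 stop@B0
  join B5 pred B3: B3→B2 stop@B0
  join B5 pred B4: B4 stop@B0
  join B6 pred B1: B1 stop@B0
  join B6 pred B3: B3→B2 stop@B0
  join B7 pred B1: B1 stop@B0
  join B7 pred B4: B4 stop@B0
  join B7 pred B5: B5 stop@B0
  B0: DF=∅
  B1: DF={B6,B7}
  B2: DF={B2,B4,B5,B6}
  B3: DF={B2,B5,B6}
  B4: DF={B5,B7}
  B5: DF={B7}
  B6: DF=∅
  B7: DF=∅

DF(B2) = ["B2", "B4", "B5", "B6"]

Answer: ["B2", "B4", "B5", "B6"]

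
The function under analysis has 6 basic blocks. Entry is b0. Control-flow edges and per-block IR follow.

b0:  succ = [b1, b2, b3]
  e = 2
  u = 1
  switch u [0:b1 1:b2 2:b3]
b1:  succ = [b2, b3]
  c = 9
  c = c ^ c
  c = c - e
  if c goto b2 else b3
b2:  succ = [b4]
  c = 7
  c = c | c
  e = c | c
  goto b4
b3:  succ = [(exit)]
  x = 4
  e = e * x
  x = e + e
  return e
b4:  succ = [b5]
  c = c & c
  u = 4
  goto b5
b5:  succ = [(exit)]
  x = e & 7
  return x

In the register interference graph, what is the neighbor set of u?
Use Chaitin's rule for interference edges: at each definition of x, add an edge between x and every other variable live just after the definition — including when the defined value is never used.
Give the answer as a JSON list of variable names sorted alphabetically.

Answer: ["e"]

Working:
Per-block:
  b0 def {e,u} use ∅
  b1 def {c} use {e}
  b2 def {c,e} use ∅
  b3 def {e,x} use {e}
  b4 def {c,u} use {c}
  b5 def {x} use {e}

Live sets:
  live b0: ∅→{e}
  live b1: {e}→{e}
  live b2: ∅→{c,e}
  live b3: {e}→∅
  live b4: {c,e}→{e}
  live b5: {e}→∅

Interfere edges:
  c: {e}
  e: {c,u,x}
  u: {e}
  x: {e}

N(u) = ["e"]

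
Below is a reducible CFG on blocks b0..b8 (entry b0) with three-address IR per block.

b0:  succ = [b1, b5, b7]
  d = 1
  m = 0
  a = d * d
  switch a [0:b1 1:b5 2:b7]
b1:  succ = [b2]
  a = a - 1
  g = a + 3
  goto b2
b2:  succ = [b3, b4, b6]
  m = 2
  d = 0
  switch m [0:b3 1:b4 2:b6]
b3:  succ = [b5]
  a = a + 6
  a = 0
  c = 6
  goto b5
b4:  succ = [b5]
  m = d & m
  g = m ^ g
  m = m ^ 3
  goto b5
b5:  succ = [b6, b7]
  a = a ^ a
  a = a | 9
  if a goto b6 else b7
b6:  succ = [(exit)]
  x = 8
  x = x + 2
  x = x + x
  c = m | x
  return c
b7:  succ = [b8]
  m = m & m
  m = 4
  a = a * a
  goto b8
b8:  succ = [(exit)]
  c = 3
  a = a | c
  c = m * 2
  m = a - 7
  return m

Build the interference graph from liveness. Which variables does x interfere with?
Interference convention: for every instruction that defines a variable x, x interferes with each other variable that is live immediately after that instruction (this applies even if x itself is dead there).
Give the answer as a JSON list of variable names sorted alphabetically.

def/use:
  b0 def {a,d,m} use ∅
  b1 def {a,g} use {a}
  b2 def {d,m} use ∅
  b3 def {a,c} use {a}
  b4 def {g,m} use {d,g,m}
  b5 def {a} use {a}
  b6 def {c,x} use {m}
  b7 def {a,m} use {a,m}
  b8 def {a,c,m} use {a,m}

Live sets:
  b0 li=∅ lo={a,m}
  b1 li={a} lo={a,g}
  b2 li={a,g} lo={a,d,g,m}
  b3 li={a,m} lo={a,m}
  b4 li={a,d,g,m} lo={a,m}
  b5 li={a,m} lo={a,m}
  b6 li={m} lo=∅
  b7 li={a,m} lo={a,m}
  b8 li={a,m} lo=∅

Conflict graph:
  a↔{c,d,g,m}
  c↔{a,m}
  d↔{a,g,m}
  g↔{a,d,m}
  m↔{a,c,d,g,x}
  x↔{m}

N(x) = ["m"]

Answer: ["m"]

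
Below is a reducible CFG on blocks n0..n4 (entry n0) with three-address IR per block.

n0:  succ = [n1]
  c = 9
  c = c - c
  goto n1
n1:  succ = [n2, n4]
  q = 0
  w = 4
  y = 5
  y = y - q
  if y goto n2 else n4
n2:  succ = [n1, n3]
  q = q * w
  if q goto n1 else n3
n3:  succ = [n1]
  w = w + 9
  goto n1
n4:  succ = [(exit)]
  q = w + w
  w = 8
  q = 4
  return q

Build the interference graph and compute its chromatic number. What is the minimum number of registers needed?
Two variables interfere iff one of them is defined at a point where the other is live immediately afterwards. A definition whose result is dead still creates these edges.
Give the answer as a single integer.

Answer: 3

Working:
Per-block:
  n0: {c} / ∅
  n1: {q,w,y} / ∅
  n2: {q} / {q,w}
  n3: {w} / {w}
  n4: {q,w} / {w}

Liveness:
  live n0: ∅→∅
  live n1: ∅→{q,w}
  live n2: {q,w}→{w}
  live n3: {w}→∅
  live n4: {w}→∅

Interference:
  c — ∅
  q — {w,y}
  w — {q,y}
  y — {q,w}

Chromatic number:
  clique {q,w,y} ⇒ need ≥ 3
  assign c→c0 q→c0 w→c1 y→c2 — no edge inside a register ⇒ χ ≤ 3
  χ = 3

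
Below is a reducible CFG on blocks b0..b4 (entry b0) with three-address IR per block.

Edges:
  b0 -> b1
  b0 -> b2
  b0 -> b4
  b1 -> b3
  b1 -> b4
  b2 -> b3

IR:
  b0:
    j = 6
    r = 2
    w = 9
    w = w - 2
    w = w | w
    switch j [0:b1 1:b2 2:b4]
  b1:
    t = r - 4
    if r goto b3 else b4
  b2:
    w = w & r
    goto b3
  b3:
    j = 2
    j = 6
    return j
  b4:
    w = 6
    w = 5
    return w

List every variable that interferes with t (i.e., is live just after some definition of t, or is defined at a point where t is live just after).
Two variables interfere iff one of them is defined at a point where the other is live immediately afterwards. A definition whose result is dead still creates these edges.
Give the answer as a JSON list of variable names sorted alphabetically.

Answer: ["r"]

Derivation:
Per-block:
  b0 def {j,r,w} use ∅
  b1 def {t} use {r}
  b2 def {w} use {r,w}
  b3 def {j} use ∅
  b4 def {w} use ∅

Live sets:
  b0 li=∅ lo={r,w}
  b1 li={r} lo=∅
  b2 li={r,w} lo=∅
  b3 li=∅ lo=∅
  b4 li=∅ lo=∅

Interference:
  j — {r,w}
  r — {j,t,w}
  t — {r}
  w — {j,r}

N(t) = ["r"]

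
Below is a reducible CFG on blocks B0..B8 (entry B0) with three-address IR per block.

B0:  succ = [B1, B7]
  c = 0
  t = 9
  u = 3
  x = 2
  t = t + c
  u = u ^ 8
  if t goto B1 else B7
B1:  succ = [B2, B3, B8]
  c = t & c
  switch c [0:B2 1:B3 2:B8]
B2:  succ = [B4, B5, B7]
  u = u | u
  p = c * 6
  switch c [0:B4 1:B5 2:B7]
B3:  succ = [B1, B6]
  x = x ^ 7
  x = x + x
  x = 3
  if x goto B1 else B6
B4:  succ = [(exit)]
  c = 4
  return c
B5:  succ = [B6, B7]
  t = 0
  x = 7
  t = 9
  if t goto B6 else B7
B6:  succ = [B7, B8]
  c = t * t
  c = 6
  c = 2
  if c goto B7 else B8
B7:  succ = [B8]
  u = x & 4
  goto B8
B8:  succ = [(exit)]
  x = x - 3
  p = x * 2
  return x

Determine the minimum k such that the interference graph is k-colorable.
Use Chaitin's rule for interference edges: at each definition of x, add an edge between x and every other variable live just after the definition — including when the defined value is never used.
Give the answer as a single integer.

def/use:
  B0: def={c,t,u,x} ue=∅
  B1: def={c} ue={c,t}
  B2: def={p,u} ue={c,u}
  B3: def={x} ue={x}
  B4: def={c} ue=∅
  B5: def={t,x} ue=∅
  B6: def={c} ue={t}
  B7: def={u} ue={x}
  B8: def={p,x} ue={x}

Liveness:
  B0 li=∅ lo={c,t,u,x}
  B1 li={c,t,u,x} lo={c,t,u,x}
  B2 li={c,u,x} lo={x}
  B3 li={c,t,u,x} lo={c,t,u,x}
  B4 li=∅ lo=∅
  B5 li=∅ lo={t,x}
  B6 li={t,x} lo={x}
  B7 li={x} lo={x}
  B8 li={x} lo=∅

Interference:
  c — {p,t,u,x}
  p — {c,x}
  t — {c,u,x}
  u — {c,t,x}
  x — {c,p,t,u}

Registers:
  lower bound: {c,t,u,x} mutually conflict ⇒ χ ≥ 4
  assign c→R0 p→R2 t→R2 u→R3 x→R1 — no edge inside a register ⇒ χ ≤ 4
  χ = 4

Answer: 4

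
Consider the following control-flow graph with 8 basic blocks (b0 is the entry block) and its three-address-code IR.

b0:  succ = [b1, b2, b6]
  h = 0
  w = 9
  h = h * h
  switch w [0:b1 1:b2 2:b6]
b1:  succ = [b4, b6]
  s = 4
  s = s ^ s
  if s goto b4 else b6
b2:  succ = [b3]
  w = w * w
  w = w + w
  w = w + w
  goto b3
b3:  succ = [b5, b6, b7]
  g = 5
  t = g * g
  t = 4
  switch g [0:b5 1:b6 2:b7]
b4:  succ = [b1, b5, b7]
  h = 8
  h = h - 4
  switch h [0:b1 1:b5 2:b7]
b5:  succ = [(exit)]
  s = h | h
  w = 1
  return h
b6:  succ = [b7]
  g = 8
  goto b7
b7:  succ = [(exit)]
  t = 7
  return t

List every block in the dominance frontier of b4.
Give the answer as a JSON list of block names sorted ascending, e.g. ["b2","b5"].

Answer: ["b1", "b5", "b7"]

Working:
idom tree: b1←b0 b2←b0 b3←b2 b4←b1 b5←b0 b6←b0 b7←b0
Dom∩ at merges:
  b1: preds {b0,b4}: {b0} ∩ {b0,b1,b4} = {b0}; idom=b0
  b5: preds {b3,b4}: {b0,b2,b3} ∩ {b0,b1,b4} = {b0}; idom=b0
  b6: preds {b0,b1,b3}: {b0} ∩ {b0,b1} ∩ {b0,b2,b3} = {b0}; idom=b0
  b7: preds {b3,b4,b6}: {b0,b2,b3} ∩ {b0,b1,b4} ∩ {b0,b6} = {b0}; idom=b0

DF walk-up:
  join b1 pred b0: · stop@b0
  join b1 pred b4: b4→b1 stop@b0
  join b5 pred b3: b3→b2 stop@b0
  join b5 pred b4: b4→b1 stop@b0
  join b6 pred b0: · stop@b0
  join b6 pred b1: b1 stop@b0
  join b6 pred b3: b3→b2 stop@b0
  join b7 pred b3: b3→b2 stop@b0
  join b7 pred b4: b4→b1 stop@b0
  join b7 pred b6: b6 stop@b0
  b0 → ∅
  b1 → {b1,b5,b6,b7}
  b2 → {b5,b6,b7}
  b3 → {b5,b6,b7}
  b4 → {b1,b5,b7}
  b5 → ∅
  b6 → {b7}
  b7 → ∅

DF(b4) = ["b1", "b5", "b7"]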